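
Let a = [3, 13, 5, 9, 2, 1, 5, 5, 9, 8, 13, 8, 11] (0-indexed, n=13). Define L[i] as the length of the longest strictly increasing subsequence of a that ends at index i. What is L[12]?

4

   i    0    1    2    3    4    5    6    7    8    9   10   11   12
a[i]    3   13    5    9    2    1    5    5    9    8   13    8   11
L[i]    1    2    2    3    1    1    2    2    3    3    4    3    4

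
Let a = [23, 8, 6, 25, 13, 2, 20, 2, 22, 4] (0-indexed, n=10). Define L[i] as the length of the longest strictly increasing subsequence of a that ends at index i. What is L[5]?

1

   i    0    1    2    3    4    5    6    7    8    9
a[i]   23    8    6   25   13    2   20    2   22    4
L[i]    1    1    1    2    2    1    3    1    4    2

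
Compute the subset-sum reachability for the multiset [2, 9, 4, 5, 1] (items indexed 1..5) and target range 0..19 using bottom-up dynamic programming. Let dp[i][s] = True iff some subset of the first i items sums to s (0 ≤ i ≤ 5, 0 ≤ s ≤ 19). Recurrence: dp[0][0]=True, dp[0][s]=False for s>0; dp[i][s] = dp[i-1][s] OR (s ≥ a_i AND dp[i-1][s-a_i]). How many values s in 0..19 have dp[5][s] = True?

i\s   0   1   2   3   4   5   6   7   8   9  10  11  12  13  14  15  16  17  18  19
  0   T   F   F   F   F   F   F   F   F   F   F   F   F   F   F   F   F   F   F   F
  1   T   F   T   F   F   F   F   F   F   F   F   F   F   F   F   F   F   F   F   F
  2   T   F   T   F   F   F   F   F   F   T   F   T   F   F   F   F   F   F   F   F
  3   T   F   T   F   T   F   T   F   F   T   F   T   F   T   F   T   F   F   F   F
  4   T   F   T   F   T   T   T   T   F   T   F   T   F   T   T   T   T   F   T   F
  5   T   T   T   T   T   T   T   T   T   T   T   T   T   T   T   T   T   T   T   T

20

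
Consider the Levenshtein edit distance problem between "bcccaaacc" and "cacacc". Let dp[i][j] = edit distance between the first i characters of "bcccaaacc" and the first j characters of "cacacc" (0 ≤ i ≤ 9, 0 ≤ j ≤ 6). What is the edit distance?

   ''  c  a  c  a  c  c
''  0  1  2  3  4  5  6
 b  1  1  2  3  4  5  6
 c  2  1  2  2  3  4  5
 c  3  2  2  2  3  3  4
 c  4  3  3  2  3  3  3
 a  5  4  3  3  2  3  4
 a  6  5  4  4  3  3  4
 a  7  6  5  5  4  4  4
 c  8  7  6  5  5  4  4
 c  9  8  7  6  6  5  4

4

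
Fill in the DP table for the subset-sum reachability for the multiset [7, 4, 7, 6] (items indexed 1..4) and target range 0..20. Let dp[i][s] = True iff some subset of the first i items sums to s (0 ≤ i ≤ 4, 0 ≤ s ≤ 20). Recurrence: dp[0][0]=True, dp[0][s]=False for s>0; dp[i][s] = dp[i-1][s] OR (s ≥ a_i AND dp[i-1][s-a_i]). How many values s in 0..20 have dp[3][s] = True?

i\s   0   1   2   3   4   5   6   7   8   9  10  11  12  13  14  15  16  17  18  19  20
  0   T   F   F   F   F   F   F   F   F   F   F   F   F   F   F   F   F   F   F   F   F
  1   T   F   F   F   F   F   F   T   F   F   F   F   F   F   F   F   F   F   F   F   F
  2   T   F   F   F   T   F   F   T   F   F   F   T   F   F   F   F   F   F   F   F   F
  3   T   F   F   F   T   F   F   T   F   F   F   T   F   F   T   F   F   F   T   F   F
  4   T   F   F   F   T   F   T   T   F   F   T   T   F   T   T   F   F   T   T   F   T

6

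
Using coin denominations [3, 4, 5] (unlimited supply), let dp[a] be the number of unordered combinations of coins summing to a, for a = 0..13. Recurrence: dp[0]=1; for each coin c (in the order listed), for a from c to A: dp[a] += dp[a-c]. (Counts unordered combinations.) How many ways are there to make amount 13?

3

after  coin     0     1     2     3     4     5     6     7     8     9    10    11    12    13
          3     1     0     0     1     0     0     1     0     0     1     0     0     1     0
          4     1     0     0     1     1     0     1     1     1     1     1     1     2     1
          5     1     0     0     1     1     1     1     1     2     2     2     2     3     3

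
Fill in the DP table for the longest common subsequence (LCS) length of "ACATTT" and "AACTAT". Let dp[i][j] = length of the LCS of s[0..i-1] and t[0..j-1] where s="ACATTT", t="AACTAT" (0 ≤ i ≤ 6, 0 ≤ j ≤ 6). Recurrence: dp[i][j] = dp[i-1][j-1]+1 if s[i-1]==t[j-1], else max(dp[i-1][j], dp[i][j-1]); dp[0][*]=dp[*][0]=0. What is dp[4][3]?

2

   ''  A  A  C  T  A  T
''  0  0  0  0  0  0  0
 A  0  1  1  1  1  1  1
 C  0  1  1  2  2  2  2
 A  0  1  2  2  2  3  3
 T  0  1  2  2  3  3  4
 T  0  1  2  2  3  3  4
 T  0  1  2  2  3  3  4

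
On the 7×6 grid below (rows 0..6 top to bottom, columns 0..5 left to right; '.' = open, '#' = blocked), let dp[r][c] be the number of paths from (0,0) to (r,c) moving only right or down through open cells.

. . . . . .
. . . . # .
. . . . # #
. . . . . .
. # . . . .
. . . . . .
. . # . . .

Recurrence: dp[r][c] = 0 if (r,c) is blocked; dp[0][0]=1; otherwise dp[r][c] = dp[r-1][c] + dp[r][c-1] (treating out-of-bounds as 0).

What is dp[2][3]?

r\c   0   1   2   3   4   5
  0   1   1   1   1   1   1
  1   1   2   3   4   0   1
  2   1   3   6  10   0   0
  3   1   4  10  20  20  20
  4   1   0  10  30  50  70
  5   1   1  11  41  91 161
  6   1   2   0  41 132 293

10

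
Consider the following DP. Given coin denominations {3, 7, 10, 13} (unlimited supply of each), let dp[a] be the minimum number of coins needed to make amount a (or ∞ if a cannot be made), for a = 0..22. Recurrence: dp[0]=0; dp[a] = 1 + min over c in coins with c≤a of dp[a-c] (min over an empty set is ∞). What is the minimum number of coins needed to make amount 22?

4

 a  0  1  2  3  4  5  6  7  8  9 10 11 12 13 14 15 16 17 18 19 20 21 22
dp  0  -  -  1  -  -  2  1  -  3  1  -  4  1  2  5  2  2  6  3  2  3  4
(- denotes ∞ / unreachable)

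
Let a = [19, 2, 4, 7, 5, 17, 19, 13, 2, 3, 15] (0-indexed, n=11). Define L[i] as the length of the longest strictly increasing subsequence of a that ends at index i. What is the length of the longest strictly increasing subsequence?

   i    0    1    2    3    4    5    6    7    8    9   10
a[i]   19    2    4    7    5   17   19   13    2    3   15
L[i]    1    1    2    3    3    4    5    4    1    2    5

5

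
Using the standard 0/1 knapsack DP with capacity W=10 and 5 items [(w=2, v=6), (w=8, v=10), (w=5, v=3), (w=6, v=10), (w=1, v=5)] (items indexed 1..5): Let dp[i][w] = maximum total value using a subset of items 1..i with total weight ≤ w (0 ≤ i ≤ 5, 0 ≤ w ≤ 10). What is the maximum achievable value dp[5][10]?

i\w   0   1   2   3   4   5   6   7   8   9  10
  0   0   0   0   0   0   0   0   0   0   0   0
  1   0   0   6   6   6   6   6   6   6   6   6
  2   0   0   6   6   6   6   6   6  10  10  16
  3   0   0   6   6   6   6   6   9  10  10  16
  4   0   0   6   6   6   6  10  10  16  16  16
  5   0   5   6  11  11  11  11  15  16  21  21

21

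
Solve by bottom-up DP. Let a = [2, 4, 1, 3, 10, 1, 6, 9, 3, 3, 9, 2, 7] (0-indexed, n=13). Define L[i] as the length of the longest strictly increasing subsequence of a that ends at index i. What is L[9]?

2

   i    0    1    2    3    4    5    6    7    8    9   10   11   12
a[i]    2    4    1    3   10    1    6    9    3    3    9    2    7
L[i]    1    2    1    2    3    1    3    4    2    2    4    2    4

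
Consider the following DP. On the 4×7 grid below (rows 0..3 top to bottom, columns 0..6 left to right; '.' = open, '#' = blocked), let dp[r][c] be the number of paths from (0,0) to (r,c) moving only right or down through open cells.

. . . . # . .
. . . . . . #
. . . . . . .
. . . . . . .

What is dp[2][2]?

r\c   0   1   2   3   4   5   6
  0   1   1   1   1   0   0   0
  1   1   2   3   4   4   4   0
  2   1   3   6  10  14  18  18
  3   1   4  10  20  34  52  70

6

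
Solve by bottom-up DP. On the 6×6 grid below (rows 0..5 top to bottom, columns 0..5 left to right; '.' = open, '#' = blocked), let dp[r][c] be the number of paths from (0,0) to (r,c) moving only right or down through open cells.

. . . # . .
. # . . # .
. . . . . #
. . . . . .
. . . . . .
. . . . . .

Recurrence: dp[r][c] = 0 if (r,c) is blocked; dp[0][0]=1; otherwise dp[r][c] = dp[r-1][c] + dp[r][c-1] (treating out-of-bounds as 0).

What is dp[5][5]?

83

r\c   0   1   2   3   4   5
  0   1   1   1   0   0   0
  1   1   0   1   1   0   0
  2   1   1   2   3   3   0
  3   1   2   4   7  10  10
  4   1   3   7  14  24  34
  5   1   4  11  25  49  83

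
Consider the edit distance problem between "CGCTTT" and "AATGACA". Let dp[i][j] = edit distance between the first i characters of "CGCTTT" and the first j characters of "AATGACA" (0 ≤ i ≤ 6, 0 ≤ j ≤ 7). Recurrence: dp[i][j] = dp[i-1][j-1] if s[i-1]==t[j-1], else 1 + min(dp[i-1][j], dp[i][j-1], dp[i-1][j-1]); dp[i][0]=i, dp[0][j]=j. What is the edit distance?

7

   ''  A  A  T  G  A  C  A
''  0  1  2  3  4  5  6  7
 C  1  1  2  3  4  5  5  6
 G  2  2  2  3  3  4  5  6
 C  3  3  3  3  4  4  4  5
 T  4  4  4  3  4  5  5  5
 T  5  5  5  4  4  5  6  6
 T  6  6  6  5  5  5  6  7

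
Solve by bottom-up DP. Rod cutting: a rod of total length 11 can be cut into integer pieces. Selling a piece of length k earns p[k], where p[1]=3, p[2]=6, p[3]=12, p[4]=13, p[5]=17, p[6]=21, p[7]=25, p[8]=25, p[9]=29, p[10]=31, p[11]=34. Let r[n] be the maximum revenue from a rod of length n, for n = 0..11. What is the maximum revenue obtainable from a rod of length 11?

   n    0    1    2    3    4    5    6    7    8    9   10   11
r[n]    0    3    6   12   15   18   24   27   30   36   39   42

42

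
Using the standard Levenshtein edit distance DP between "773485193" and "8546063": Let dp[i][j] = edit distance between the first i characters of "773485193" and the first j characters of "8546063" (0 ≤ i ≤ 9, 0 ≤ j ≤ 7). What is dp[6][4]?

   ''  8  5  4  6  0  6  3
''  0  1  2  3  4  5  6  7
 7  1  1  2  3  4  5  6  7
 7  2  2  2  3  4  5  6  7
 3  3  3  3  3  4  5  6  6
 4  4  4  4  3  4  5  6  7
 8  5  4  5  4  4  5  6  7
 5  6  5  4  5  5  5  6  7
 1  7  6  5  5  6  6  6  7
 9  8  7  6  6  6  7  7  7
 3  9  8  7  7  7  7  8  7

5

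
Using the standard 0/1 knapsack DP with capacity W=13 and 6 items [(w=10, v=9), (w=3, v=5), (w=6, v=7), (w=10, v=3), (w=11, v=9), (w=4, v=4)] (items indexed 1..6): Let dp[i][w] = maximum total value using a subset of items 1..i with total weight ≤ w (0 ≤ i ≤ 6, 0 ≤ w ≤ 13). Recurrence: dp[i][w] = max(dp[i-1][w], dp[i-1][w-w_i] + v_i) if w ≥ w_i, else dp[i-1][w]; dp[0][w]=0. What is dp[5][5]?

i\w   0   1   2   3   4   5   6   7   8   9  10  11  12  13
  0   0   0   0   0   0   0   0   0   0   0   0   0   0   0
  1   0   0   0   0   0   0   0   0   0   0   9   9   9   9
  2   0   0   0   5   5   5   5   5   5   5   9   9   9  14
  3   0   0   0   5   5   5   7   7   7  12  12  12  12  14
  4   0   0   0   5   5   5   7   7   7  12  12  12  12  14
  5   0   0   0   5   5   5   7   7   7  12  12  12  12  14
  6   0   0   0   5   5   5   7   9   9  12  12  12  12  16

5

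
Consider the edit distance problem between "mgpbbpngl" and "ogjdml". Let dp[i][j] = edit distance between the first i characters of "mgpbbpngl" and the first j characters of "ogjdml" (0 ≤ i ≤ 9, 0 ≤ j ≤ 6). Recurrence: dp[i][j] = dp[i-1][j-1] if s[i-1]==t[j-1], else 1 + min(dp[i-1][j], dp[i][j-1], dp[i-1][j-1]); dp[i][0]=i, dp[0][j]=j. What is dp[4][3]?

   ''  o  g  j  d  m  l
''  0  1  2  3  4  5  6
 m  1  1  2  3  4  4  5
 g  2  2  1  2  3  4  5
 p  3  3  2  2  3  4  5
 b  4  4  3  3  3  4  5
 b  5  5  4  4  4  4  5
 p  6  6  5  5  5  5  5
 n  7  7  6  6  6  6  6
 g  8  8  7  7  7  7  7
 l  9  9  8  8  8  8  7

3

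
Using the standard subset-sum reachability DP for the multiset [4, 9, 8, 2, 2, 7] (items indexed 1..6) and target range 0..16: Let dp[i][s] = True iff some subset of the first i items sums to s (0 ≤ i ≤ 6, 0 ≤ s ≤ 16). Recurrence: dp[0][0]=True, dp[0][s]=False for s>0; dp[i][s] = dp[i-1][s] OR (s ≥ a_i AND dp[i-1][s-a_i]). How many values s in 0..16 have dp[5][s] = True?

i\s   0   1   2   3   4   5   6   7   8   9  10  11  12  13  14  15  16
  0   T   F   F   F   F   F   F   F   F   F   F   F   F   F   F   F   F
  1   T   F   F   F   T   F   F   F   F   F   F   F   F   F   F   F   F
  2   T   F   F   F   T   F   F   F   F   T   F   F   F   T   F   F   F
  3   T   F   F   F   T   F   F   F   T   T   F   F   T   T   F   F   F
  4   T   F   T   F   T   F   T   F   T   T   T   T   T   T   T   T   F
  5   T   F   T   F   T   F   T   F   T   T   T   T   T   T   T   T   T
  6   T   F   T   F   T   F   T   T   T   T   T   T   T   T   T   T   T

13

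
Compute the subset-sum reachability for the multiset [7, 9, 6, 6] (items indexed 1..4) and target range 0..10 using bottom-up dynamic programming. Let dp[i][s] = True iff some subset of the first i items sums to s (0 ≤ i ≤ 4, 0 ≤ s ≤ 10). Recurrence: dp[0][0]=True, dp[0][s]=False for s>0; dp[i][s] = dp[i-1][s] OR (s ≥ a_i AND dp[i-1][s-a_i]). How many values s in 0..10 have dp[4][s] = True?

i\s   0   1   2   3   4   5   6   7   8   9  10
  0   T   F   F   F   F   F   F   F   F   F   F
  1   T   F   F   F   F   F   F   T   F   F   F
  2   T   F   F   F   F   F   F   T   F   T   F
  3   T   F   F   F   F   F   T   T   F   T   F
  4   T   F   F   F   F   F   T   T   F   T   F

4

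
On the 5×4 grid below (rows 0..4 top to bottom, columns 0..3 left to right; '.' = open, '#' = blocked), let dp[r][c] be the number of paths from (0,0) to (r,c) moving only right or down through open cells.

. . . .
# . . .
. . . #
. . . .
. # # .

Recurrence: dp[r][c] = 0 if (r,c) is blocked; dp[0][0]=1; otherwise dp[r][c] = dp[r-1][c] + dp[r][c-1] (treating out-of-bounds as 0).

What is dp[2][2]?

r\c   0   1   2   3
  0   1   1   1   1
  1   0   1   2   3
  2   0   1   3   0
  3   0   1   4   4
  4   0   0   0   4

3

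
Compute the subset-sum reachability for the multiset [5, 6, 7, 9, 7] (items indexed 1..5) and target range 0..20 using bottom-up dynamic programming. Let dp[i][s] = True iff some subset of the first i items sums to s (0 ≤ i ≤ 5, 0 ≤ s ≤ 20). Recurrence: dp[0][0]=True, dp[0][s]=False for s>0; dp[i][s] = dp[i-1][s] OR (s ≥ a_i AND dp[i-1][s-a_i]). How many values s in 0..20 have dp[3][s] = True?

i\s   0   1   2   3   4   5   6   7   8   9  10  11  12  13  14  15  16  17  18  19  20
  0   T   F   F   F   F   F   F   F   F   F   F   F   F   F   F   F   F   F   F   F   F
  1   T   F   F   F   F   T   F   F   F   F   F   F   F   F   F   F   F   F   F   F   F
  2   T   F   F   F   F   T   T   F   F   F   F   T   F   F   F   F   F   F   F   F   F
  3   T   F   F   F   F   T   T   T   F   F   F   T   T   T   F   F   F   F   T   F   F
  4   T   F   F   F   F   T   T   T   F   T   F   T   T   T   T   T   T   F   T   F   T
  5   T   F   F   F   F   T   T   T   F   T   F   T   T   T   T   T   T   F   T   T   T

8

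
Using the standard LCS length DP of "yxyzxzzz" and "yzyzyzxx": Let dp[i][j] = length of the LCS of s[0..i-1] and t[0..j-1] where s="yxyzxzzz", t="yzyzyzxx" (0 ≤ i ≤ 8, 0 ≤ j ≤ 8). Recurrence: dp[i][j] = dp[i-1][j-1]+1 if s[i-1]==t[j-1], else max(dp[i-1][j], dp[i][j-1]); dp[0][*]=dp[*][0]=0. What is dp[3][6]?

2

   ''  y  z  y  z  y  z  x  x
''  0  0  0  0  0  0  0  0  0
 y  0  1  1  1  1  1  1  1  1
 x  0  1  1  1  1  1  1  2  2
 y  0  1  1  2  2  2  2  2  2
 z  0  1  2  2  3  3  3  3  3
 x  0  1  2  2  3  3  3  4  4
 z  0  1  2  2  3  3  4  4  4
 z  0  1  2  2  3  3  4  4  4
 z  0  1  2  2  3  3  4  4  4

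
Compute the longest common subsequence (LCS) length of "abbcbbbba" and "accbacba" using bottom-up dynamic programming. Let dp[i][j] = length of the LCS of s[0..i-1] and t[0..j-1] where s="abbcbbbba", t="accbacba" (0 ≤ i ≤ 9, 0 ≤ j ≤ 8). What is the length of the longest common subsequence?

   ''  a  c  c  b  a  c  b  a
''  0  0  0  0  0  0  0  0  0
 a  0  1  1  1  1  1  1  1  1
 b  0  1  1  1  2  2  2  2  2
 b  0  1  1  1  2  2  2  3  3
 c  0  1  2  2  2  2  3  3  3
 b  0  1  2  2  3  3  3  4  4
 b  0  1  2  2  3  3  3  4  4
 b  0  1  2  2  3  3  3  4  4
 b  0  1  2  2  3  3  3  4  4
 a  0  1  2  2  3  4  4  4  5

5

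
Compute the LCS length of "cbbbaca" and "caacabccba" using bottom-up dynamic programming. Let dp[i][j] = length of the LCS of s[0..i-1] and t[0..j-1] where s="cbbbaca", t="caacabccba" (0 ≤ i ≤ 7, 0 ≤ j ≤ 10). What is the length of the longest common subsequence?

   ''  c  a  a  c  a  b  c  c  b  a
''  0  0  0  0  0  0  0  0  0  0  0
 c  0  1  1  1  1  1  1  1  1  1  1
 b  0  1  1  1  1  1  2  2  2  2  2
 b  0  1  1  1  1  1  2  2  2  3  3
 b  0  1  1  1  1  1  2  2  2  3  3
 a  0  1  2  2  2  2  2  2  2  3  4
 c  0  1  2  2  3  3  3  3  3  3  4
 a  0  1  2  3  3  4  4  4  4  4  4

4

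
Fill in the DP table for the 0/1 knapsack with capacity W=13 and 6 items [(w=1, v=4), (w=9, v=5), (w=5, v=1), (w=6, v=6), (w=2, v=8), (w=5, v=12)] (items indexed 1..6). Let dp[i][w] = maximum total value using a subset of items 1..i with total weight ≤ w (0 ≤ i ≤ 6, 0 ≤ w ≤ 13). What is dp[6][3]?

12

i\w   0   1   2   3   4   5   6   7   8   9  10  11  12  13
  0   0   0   0   0   0   0   0   0   0   0   0   0   0   0
  1   0   4   4   4   4   4   4   4   4   4   4   4   4   4
  2   0   4   4   4   4   4   4   4   4   5   9   9   9   9
  3   0   4   4   4   4   4   5   5   5   5   9   9   9   9
  4   0   4   4   4   4   4   6  10  10  10  10  10  11  11
  5   0   4   8  12  12  12  12  12  14  18  18  18  18  18
  6   0   4   8  12  12  12  16  20  24  24  24  24  24  26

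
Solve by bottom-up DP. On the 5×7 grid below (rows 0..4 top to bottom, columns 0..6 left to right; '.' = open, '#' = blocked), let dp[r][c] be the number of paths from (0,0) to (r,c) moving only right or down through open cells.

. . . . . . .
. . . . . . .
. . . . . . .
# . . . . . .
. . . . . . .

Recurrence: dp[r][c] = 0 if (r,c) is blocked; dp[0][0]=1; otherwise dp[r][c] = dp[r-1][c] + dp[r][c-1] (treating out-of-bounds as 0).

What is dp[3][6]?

83

r\c   0   1   2   3   4   5   6
  0   1   1   1   1   1   1   1
  1   1   2   3   4   5   6   7
  2   1   3   6  10  15  21  28
  3   0   3   9  19  34  55  83
  4   0   3  12  31  65 120 203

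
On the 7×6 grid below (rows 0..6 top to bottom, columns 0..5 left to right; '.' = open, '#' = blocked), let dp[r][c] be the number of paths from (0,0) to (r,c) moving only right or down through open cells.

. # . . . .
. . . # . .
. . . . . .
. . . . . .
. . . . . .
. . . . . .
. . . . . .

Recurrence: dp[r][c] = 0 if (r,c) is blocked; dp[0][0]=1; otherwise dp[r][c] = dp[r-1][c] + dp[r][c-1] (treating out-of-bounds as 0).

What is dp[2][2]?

3

r\c   0   1   2   3   4   5
  0   1   0   0   0   0   0
  1   1   1   1   0   0   0
  2   1   2   3   3   3   3
  3   1   3   6   9  12  15
  4   1   4  10  19  31  46
  5   1   5  15  34  65 111
  6   1   6  21  55 120 231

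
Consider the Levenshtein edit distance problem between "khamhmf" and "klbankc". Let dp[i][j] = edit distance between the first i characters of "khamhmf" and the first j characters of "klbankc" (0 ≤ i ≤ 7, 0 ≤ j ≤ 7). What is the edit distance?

6

   ''  k  l  b  a  n  k  c
''  0  1  2  3  4  5  6  7
 k  1  0  1  2  3  4  5  6
 h  2  1  1  2  3  4  5  6
 a  3  2  2  2  2  3  4  5
 m  4  3  3  3  3  3  4  5
 h  5  4  4  4  4  4  4  5
 m  6  5  5  5  5  5  5  5
 f  7  6  6  6  6  6  6  6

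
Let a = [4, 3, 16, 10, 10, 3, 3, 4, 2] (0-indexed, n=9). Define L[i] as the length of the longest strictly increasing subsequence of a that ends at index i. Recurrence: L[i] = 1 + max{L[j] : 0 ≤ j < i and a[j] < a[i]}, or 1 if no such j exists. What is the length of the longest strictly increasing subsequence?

   i    0    1    2    3    4    5    6    7    8
a[i]    4    3   16   10   10    3    3    4    2
L[i]    1    1    2    2    2    1    1    2    1

2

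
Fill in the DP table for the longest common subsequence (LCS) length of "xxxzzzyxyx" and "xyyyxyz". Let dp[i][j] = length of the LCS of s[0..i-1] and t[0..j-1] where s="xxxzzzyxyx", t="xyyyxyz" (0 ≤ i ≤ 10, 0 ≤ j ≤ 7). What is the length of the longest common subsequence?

4

   ''  x  y  y  y  x  y  z
''  0  0  0  0  0  0  0  0
 x  0  1  1  1  1  1  1  1
 x  0  1  1  1  1  2  2  2
 x  0  1  1  1  1  2  2  2
 z  0  1  1  1  1  2  2  3
 z  0  1  1  1  1  2  2  3
 z  0  1  1  1  1  2  2  3
 y  0  1  2  2  2  2  3  3
 x  0  1  2  2  2  3  3  3
 y  0  1  2  3  3  3  4  4
 x  0  1  2  3  3  4  4  4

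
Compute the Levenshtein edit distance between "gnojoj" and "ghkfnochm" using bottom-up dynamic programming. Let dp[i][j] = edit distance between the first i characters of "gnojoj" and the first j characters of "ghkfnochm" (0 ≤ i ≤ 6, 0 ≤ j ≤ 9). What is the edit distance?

6

   ''  g  h  k  f  n  o  c  h  m
''  0  1  2  3  4  5  6  7  8  9
 g  1  0  1  2  3  4  5  6  7  8
 n  2  1  1  2  3  3  4  5  6  7
 o  3  2  2  2  3  4  3  4  5  6
 j  4  3  3  3  3  4  4  4  5  6
 o  5  4  4  4  4  4  4  5  5  6
 j  6  5  5  5  5  5  5  5  6  6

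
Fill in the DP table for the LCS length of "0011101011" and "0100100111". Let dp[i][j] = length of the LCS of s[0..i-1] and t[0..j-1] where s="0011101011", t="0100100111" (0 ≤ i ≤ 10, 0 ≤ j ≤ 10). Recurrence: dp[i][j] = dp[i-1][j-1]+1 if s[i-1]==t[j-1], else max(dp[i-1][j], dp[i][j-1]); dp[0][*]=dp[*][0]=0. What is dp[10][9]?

   ''  0  1  0  0  1  0  0  1  1  1
''  0  0  0  0  0  0  0  0  0  0  0
 0  0  1  1  1  1  1  1  1  1  1  1
 0  0  1  1  2  2  2  2  2  2  2  2
 1  0  1  2  2  2  3  3  3  3  3  3
 1  0  1  2  2  2  3  3  3  4  4  4
 1  0  1  2  2  2  3  3  3  4  5  5
 0  0  1  2  3  3  3  4  4  4  5  5
 1  0  1  2  3  3  4  4  4  5  5  6
 0  0  1  2  3  4  4  5  5  5  5  6
 1  0  1  2  3  4  5  5  5  6  6  6
 1  0  1  2  3  4  5  5  5  6  7  7

7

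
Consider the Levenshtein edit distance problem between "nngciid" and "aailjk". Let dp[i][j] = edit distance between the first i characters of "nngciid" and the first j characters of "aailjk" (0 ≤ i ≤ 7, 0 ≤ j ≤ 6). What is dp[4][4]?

   ''  a  a  i  l  j  k
''  0  1  2  3  4  5  6
 n  1  1  2  3  4  5  6
 n  2  2  2  3  4  5  6
 g  3  3  3  3  4  5  6
 c  4  4  4  4  4  5  6
 i  5  5  5  4  5  5  6
 i  6  6  6  5  5  6  6
 d  7  7  7  6  6  6  7

4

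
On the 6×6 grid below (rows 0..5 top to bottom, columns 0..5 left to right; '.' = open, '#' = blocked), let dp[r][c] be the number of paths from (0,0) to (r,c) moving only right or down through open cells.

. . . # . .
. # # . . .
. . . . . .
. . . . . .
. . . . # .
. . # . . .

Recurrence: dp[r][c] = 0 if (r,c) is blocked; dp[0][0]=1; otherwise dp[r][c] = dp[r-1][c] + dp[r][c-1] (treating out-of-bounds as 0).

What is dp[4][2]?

6

r\c   0   1   2   3   4   5
  0   1   1   1   0   0   0
  1   1   0   0   0   0   0
  2   1   1   1   1   1   1
  3   1   2   3   4   5   6
  4   1   3   6  10   0   6
  5   1   4   0  10  10  16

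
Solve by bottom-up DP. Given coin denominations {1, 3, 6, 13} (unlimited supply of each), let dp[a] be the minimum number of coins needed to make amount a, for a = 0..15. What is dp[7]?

 a  0  1  2  3  4  5  6  7  8  9 10 11 12 13 14 15
dp  0  1  2  1  2  3  1  2  3  2  3  4  2  1  2  3

2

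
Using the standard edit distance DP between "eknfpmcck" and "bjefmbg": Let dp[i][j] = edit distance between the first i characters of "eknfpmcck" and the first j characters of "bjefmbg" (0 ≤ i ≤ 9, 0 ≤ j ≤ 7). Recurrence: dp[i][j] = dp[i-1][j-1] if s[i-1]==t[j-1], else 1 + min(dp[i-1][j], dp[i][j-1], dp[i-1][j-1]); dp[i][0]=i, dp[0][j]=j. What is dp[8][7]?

   ''  b  j  e  f  m  b  g
''  0  1  2  3  4  5  6  7
 e  1  1  2  2  3  4  5  6
 k  2  2  2  3  3  4  5  6
 n  3  3  3  3  4  4  5  6
 f  4  4  4  4  3  4  5  6
 p  5  5  5  5  4  4  5  6
 m  6  6  6  6  5  4  5  6
 c  7  7  7  7  6  5  5  6
 c  8  8  8  8  7  6  6  6
 k  9  9  9  9  8  7  7  7

6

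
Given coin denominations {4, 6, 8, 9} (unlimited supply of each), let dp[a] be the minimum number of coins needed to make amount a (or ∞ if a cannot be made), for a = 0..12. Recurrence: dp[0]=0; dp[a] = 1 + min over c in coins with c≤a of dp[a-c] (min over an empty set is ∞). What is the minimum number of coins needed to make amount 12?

 a  0  1  2  3  4  5  6  7  8  9 10 11 12
dp  0  -  -  -  1  -  1  -  1  1  2  -  2
(- denotes ∞ / unreachable)

2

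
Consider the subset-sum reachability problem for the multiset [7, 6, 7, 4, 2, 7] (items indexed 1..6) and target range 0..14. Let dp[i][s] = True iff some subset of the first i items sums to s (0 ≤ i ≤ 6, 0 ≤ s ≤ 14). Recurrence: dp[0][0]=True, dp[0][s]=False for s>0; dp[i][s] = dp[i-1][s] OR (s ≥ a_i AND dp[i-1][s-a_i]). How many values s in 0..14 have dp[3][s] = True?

i\s   0   1   2   3   4   5   6   7   8   9  10  11  12  13  14
  0   T   F   F   F   F   F   F   F   F   F   F   F   F   F   F
  1   T   F   F   F   F   F   F   T   F   F   F   F   F   F   F
  2   T   F   F   F   F   F   T   T   F   F   F   F   F   T   F
  3   T   F   F   F   F   F   T   T   F   F   F   F   F   T   T
  4   T   F   F   F   T   F   T   T   F   F   T   T   F   T   T
  5   T   F   T   F   T   F   T   T   T   T   T   T   T   T   T
  6   T   F   T   F   T   F   T   T   T   T   T   T   T   T   T

5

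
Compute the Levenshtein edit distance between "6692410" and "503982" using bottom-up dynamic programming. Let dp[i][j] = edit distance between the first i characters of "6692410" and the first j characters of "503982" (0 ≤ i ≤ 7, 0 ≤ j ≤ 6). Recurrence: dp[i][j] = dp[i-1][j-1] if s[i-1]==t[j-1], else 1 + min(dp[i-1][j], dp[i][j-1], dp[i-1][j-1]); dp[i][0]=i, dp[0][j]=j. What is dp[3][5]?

4

   ''  5  0  3  9  8  2
''  0  1  2  3  4  5  6
 6  1  1  2  3  4  5  6
 6  2  2  2  3  4  5  6
 9  3  3  3  3  3  4  5
 2  4  4  4  4  4  4  4
 4  5  5  5  5  5  5  5
 1  6  6  6  6  6  6  6
 0  7  7  6  7  7  7  7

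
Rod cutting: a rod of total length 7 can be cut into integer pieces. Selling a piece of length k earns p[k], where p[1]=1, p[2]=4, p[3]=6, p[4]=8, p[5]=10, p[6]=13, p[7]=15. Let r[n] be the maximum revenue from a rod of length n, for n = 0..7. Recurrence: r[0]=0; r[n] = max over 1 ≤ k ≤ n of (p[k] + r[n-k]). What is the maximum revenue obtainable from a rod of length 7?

   n    0    1    2    3    4    5    6    7
r[n]    0    1    4    6    8   10   13   15

15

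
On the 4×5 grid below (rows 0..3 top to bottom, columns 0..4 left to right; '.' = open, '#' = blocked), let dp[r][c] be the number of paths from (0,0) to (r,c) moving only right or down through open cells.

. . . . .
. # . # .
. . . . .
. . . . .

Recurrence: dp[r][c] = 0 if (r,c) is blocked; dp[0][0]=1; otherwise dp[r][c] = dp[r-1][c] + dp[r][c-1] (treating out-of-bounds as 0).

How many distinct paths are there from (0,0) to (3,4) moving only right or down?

9

r\c   0   1   2   3   4
  0   1   1   1   1   1
  1   1   0   1   0   1
  2   1   1   2   2   3
  3   1   2   4   6   9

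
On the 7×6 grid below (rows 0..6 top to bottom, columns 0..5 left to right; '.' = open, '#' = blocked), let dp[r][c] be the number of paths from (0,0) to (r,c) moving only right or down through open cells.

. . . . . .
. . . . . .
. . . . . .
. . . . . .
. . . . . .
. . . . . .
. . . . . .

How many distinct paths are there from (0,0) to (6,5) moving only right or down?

r\c   0   1   2   3   4   5
  0   1   1   1   1   1   1
  1   1   2   3   4   5   6
  2   1   3   6  10  15  21
  3   1   4  10  20  35  56
  4   1   5  15  35  70 126
  5   1   6  21  56 126 252
  6   1   7  28  84 210 462

462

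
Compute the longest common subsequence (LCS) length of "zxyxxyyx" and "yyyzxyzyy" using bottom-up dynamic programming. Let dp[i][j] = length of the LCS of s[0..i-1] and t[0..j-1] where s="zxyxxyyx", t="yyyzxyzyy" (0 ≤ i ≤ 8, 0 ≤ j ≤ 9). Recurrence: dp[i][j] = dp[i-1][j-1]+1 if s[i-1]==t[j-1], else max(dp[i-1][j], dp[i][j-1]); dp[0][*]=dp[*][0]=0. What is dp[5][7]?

   ''  y  y  y  z  x  y  z  y  y
''  0  0  0  0  0  0  0  0  0  0
 z  0  0  0  0  1  1  1  1  1  1
 x  0  0  0  0  1  2  2  2  2  2
 y  0  1  1  1  1  2  3  3  3  3
 x  0  1  1  1  1  2  3  3  3  3
 x  0  1  1  1  1  2  3  3  3  3
 y  0  1  2  2  2  2  3  3  4  4
 y  0  1  2  3  3  3  3  3  4  5
 x  0  1  2  3  3  4  4  4  4  5

3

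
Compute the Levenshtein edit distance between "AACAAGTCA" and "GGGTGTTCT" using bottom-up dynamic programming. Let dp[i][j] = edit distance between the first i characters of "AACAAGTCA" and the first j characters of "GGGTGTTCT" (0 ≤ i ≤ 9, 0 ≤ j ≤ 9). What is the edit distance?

   ''  G  G  G  T  G  T  T  C  T
''  0  1  2  3  4  5  6  7  8  9
 A  1  1  2  3  4  5  6  7  8  9
 A  2  2  2  3  4  5  6  7  8  9
 C  3  3  3  3  4  5  6  7  7  8
 A  4  4  4  4  4  5  6  7  8  8
 A  5  5  5  5  5  5  6  7  8  9
 G  6  5  5  5  6  5  6  7  8  9
 T  7  6  6  6  5  6  5  6  7  8
 C  8  7  7  7  6  6  6  6  6  7
 A  9  8  8  8  7  7  7  7  7  7

7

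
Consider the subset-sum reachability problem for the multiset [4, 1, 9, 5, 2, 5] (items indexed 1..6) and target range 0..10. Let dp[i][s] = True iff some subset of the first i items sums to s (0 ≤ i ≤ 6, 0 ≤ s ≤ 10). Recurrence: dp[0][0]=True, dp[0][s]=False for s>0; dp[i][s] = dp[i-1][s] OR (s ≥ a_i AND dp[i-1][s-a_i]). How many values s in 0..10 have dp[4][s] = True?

i\s   0   1   2   3   4   5   6   7   8   9  10
  0   T   F   F   F   F   F   F   F   F   F   F
  1   T   F   F   F   T   F   F   F   F   F   F
  2   T   T   F   F   T   T   F   F   F   F   F
  3   T   T   F   F   T   T   F   F   F   T   T
  4   T   T   F   F   T   T   T   F   F   T   T
  5   T   T   T   T   T   T   T   T   T   T   T
  6   T   T   T   T   T   T   T   T   T   T   T

7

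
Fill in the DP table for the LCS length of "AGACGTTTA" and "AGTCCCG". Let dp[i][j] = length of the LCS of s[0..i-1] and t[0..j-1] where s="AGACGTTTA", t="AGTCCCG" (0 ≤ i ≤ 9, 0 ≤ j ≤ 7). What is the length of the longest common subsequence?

   ''  A  G  T  C  C  C  G
''  0  0  0  0  0  0  0  0
 A  0  1  1  1  1  1  1  1
 G  0  1  2  2  2  2  2  2
 A  0  1  2  2  2  2  2  2
 C  0  1  2  2  3  3  3  3
 G  0  1  2  2  3  3  3  4
 T  0  1  2  3  3  3  3  4
 T  0  1  2  3  3  3  3  4
 T  0  1  2  3  3  3  3  4
 A  0  1  2  3  3  3  3  4

4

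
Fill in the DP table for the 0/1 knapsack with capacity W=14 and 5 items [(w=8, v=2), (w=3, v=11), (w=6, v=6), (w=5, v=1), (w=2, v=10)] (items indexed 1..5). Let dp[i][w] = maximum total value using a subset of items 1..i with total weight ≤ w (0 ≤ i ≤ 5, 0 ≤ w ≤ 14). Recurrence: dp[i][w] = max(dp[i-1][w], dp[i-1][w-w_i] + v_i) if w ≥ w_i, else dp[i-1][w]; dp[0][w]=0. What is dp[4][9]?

i\w   0   1   2   3   4   5   6   7   8   9  10  11  12  13  14
  0   0   0   0   0   0   0   0   0   0   0   0   0   0   0   0
  1   0   0   0   0   0   0   0   0   2   2   2   2   2   2   2
  2   0   0   0  11  11  11  11  11  11  11  11  13  13  13  13
  3   0   0   0  11  11  11  11  11  11  17  17  17  17  17  17
  4   0   0   0  11  11  11  11  11  12  17  17  17  17  17  18
  5   0   0  10  11  11  21  21  21  21  21  22  27  27  27  27

17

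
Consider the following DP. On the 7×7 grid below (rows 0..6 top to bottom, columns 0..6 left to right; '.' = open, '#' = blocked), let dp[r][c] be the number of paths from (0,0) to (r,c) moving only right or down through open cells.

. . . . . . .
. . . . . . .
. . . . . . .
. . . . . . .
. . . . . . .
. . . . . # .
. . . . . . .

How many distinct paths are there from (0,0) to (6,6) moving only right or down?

420

r\c   0   1   2   3   4   5   6
  0   1   1   1   1   1   1   1
  1   1   2   3   4   5   6   7
  2   1   3   6  10  15  21  28
  3   1   4  10  20  35  56  84
  4   1   5  15  35  70 126 210
  5   1   6  21  56 126   0 210
  6   1   7  28  84 210 210 420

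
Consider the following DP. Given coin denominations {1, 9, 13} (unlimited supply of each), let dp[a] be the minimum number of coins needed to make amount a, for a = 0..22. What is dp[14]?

 a  0  1  2  3  4  5  6  7  8  9 10 11 12 13 14 15 16 17 18 19 20 21 22
dp  0  1  2  3  4  5  6  7  8  1  2  3  4  1  2  3  4  5  2  3  4  5  2

2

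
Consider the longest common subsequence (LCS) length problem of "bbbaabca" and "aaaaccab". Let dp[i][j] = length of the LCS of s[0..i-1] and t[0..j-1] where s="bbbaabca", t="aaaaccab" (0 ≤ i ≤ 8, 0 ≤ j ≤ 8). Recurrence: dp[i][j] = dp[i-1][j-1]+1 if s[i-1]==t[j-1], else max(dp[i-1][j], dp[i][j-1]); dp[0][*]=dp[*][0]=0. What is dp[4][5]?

   ''  a  a  a  a  c  c  a  b
''  0  0  0  0  0  0  0  0  0
 b  0  0  0  0  0  0  0  0  1
 b  0  0  0  0  0  0  0  0  1
 b  0  0  0  0  0  0  0  0  1
 a  0  1  1  1  1  1  1  1  1
 a  0  1  2  2  2  2  2  2  2
 b  0  1  2  2  2  2  2  2  3
 c  0  1  2  2  2  3  3  3  3
 a  0  1  2  3  3  3  3  4  4

1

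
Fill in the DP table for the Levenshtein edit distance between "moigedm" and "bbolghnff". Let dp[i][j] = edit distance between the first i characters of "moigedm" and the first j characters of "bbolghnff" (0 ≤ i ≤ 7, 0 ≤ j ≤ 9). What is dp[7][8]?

6

   ''  b  b  o  l  g  h  n  f  f
''  0  1  2  3  4  5  6  7  8  9
 m  1  1  2  3  4  5  6  7  8  9
 o  2  2  2  2  3  4  5  6  7  8
 i  3  3  3  3  3  4  5  6  7  8
 g  4  4  4  4  4  3  4  5  6  7
 e  5  5  5  5  5  4  4  5  6  7
 d  6  6  6  6  6  5  5  5  6  7
 m  7  7  7  7  7  6  6  6  6  7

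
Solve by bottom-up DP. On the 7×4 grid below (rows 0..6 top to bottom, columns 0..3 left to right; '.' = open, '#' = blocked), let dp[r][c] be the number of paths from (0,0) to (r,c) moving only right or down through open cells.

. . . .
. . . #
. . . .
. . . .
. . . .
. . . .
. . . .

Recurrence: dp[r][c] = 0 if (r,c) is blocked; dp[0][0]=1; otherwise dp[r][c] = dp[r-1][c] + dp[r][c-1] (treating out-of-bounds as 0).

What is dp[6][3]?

r\c   0   1   2   3
  0   1   1   1   1
  1   1   2   3   0
  2   1   3   6   6
  3   1   4  10  16
  4   1   5  15  31
  5   1   6  21  52
  6   1   7  28  80

80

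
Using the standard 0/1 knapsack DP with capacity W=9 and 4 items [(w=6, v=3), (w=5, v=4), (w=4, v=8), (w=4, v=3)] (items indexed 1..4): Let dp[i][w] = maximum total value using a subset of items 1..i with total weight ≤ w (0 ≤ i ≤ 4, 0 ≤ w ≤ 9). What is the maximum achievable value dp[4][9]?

i\w   0   1   2   3   4   5   6   7   8   9
  0   0   0   0   0   0   0   0   0   0   0
  1   0   0   0   0   0   0   3   3   3   3
  2   0   0   0   0   0   4   4   4   4   4
  3   0   0   0   0   8   8   8   8   8  12
  4   0   0   0   0   8   8   8   8  11  12

12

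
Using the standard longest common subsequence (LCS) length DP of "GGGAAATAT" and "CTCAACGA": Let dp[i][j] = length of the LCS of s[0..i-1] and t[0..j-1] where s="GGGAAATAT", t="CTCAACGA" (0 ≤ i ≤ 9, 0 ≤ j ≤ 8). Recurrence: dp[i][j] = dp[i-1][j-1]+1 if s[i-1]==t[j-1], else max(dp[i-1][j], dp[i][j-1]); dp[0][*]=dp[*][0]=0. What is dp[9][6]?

   ''  C  T  C  A  A  C  G  A
''  0  0  0  0  0  0  0  0  0
 G  0  0  0  0  0  0  0  1  1
 G  0  0  0  0  0  0  0  1  1
 G  0  0  0  0  0  0  0  1  1
 A  0  0  0  0  1  1  1  1  2
 A  0  0  0  0  1  2  2  2  2
 A  0  0  0  0  1  2  2  2  3
 T  0  0  1  1  1  2  2  2  3
 A  0  0  1  1  2  2  2  2  3
 T  0  0  1  1  2  2  2  2  3

2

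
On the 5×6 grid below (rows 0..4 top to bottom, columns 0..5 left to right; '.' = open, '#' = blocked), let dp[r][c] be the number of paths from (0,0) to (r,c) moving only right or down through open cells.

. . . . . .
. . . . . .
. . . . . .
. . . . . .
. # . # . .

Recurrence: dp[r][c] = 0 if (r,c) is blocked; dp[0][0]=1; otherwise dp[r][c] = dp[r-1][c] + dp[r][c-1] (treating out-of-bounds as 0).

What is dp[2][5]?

21

r\c   0   1   2   3   4   5
  0   1   1   1   1   1   1
  1   1   2   3   4   5   6
  2   1   3   6  10  15  21
  3   1   4  10  20  35  56
  4   1   0  10   0  35  91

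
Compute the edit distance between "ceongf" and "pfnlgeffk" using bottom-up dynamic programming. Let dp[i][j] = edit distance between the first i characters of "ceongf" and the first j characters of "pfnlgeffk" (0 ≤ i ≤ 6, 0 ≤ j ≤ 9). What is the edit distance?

7

   ''  p  f  n  l  g  e  f  f  k
''  0  1  2  3  4  5  6  7  8  9
 c  1  1  2  3  4  5  6  7  8  9
 e  2  2  2  3  4  5  5  6  7  8
 o  3  3  3  3  4  5  6  6  7  8
 n  4  4  4  3  4  5  6  7  7  8
 g  5  5  5  4  4  4  5  6  7  8
 f  6  6  5  5  5  5  5  5  6  7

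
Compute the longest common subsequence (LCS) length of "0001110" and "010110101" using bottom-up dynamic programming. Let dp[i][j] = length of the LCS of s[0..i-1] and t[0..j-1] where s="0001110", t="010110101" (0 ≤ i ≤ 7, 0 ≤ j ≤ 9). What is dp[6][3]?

   ''  0  1  0  1  1  0  1  0  1
''  0  0  0  0  0  0  0  0  0  0
 0  0  1  1  1  1  1  1  1  1  1
 0  0  1  1  2  2  2  2  2  2  2
 0  0  1  1  2  2  2  3  3  3  3
 1  0  1  2  2  3  3  3  4  4  4
 1  0  1  2  2  3  4  4  4  4  5
 1  0  1  2  2  3  4  4  5  5  5
 0  0  1  2  3  3  4  5  5  6  6

2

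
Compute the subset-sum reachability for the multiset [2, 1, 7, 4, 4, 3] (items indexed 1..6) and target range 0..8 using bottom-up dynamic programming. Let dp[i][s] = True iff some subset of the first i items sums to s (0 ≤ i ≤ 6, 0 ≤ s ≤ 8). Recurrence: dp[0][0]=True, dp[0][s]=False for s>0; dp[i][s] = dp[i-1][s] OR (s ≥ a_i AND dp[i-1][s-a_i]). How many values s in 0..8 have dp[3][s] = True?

i\s   0   1   2   3   4   5   6   7   8
  0   T   F   F   F   F   F   F   F   F
  1   T   F   T   F   F   F   F   F   F
  2   T   T   T   T   F   F   F   F   F
  3   T   T   T   T   F   F   F   T   T
  4   T   T   T   T   T   T   T   T   T
  5   T   T   T   T   T   T   T   T   T
  6   T   T   T   T   T   T   T   T   T

6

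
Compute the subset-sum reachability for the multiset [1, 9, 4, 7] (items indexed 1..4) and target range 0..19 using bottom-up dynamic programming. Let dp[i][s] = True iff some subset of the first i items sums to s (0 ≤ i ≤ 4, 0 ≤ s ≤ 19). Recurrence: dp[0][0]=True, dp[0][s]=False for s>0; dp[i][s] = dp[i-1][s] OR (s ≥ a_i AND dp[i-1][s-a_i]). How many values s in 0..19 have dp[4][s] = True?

i\s   0   1   2   3   4   5   6   7   8   9  10  11  12  13  14  15  16  17  18  19
  0   T   F   F   F   F   F   F   F   F   F   F   F   F   F   F   F   F   F   F   F
  1   T   T   F   F   F   F   F   F   F   F   F   F   F   F   F   F   F   F   F   F
  2   T   T   F   F   F   F   F   F   F   T   T   F   F   F   F   F   F   F   F   F
  3   T   T   F   F   T   T   F   F   F   T   T   F   F   T   T   F   F   F   F   F
  4   T   T   F   F   T   T   F   T   T   T   T   T   T   T   T   F   T   T   F   F

14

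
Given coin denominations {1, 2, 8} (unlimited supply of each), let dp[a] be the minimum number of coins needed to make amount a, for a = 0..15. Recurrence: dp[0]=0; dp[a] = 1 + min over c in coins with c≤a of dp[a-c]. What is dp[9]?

2

 a  0  1  2  3  4  5  6  7  8  9 10 11 12 13 14 15
dp  0  1  1  2  2  3  3  4  1  2  2  3  3  4  4  5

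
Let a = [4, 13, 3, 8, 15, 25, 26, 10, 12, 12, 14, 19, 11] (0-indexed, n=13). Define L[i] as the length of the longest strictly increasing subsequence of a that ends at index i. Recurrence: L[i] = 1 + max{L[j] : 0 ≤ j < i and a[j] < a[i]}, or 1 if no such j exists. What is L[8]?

   i    0    1    2    3    4    5    6    7    8    9   10   11   12
a[i]    4   13    3    8   15   25   26   10   12   12   14   19   11
L[i]    1    2    1    2    3    4    5    3    4    4    5    6    4

4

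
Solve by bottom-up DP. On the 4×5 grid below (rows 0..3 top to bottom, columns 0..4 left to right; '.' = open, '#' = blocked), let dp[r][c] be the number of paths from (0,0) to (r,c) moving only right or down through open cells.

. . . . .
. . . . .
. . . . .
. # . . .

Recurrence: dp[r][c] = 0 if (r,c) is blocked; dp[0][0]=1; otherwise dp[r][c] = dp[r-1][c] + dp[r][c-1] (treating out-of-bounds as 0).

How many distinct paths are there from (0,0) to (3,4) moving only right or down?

r\c   0   1   2   3   4
  0   1   1   1   1   1
  1   1   2   3   4   5
  2   1   3   6  10  15
  3   1   0   6  16  31

31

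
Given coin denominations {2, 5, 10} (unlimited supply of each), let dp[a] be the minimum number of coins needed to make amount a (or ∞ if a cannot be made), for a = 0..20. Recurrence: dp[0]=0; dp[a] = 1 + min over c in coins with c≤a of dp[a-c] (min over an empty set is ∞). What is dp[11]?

 a  0  1  2  3  4  5  6  7  8  9 10 11 12 13 14 15 16 17 18 19 20
dp  0  -  1  -  2  1  3  2  4  3  1  4  2  5  3  2  4  3  5  4  2
(- denotes ∞ / unreachable)

4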